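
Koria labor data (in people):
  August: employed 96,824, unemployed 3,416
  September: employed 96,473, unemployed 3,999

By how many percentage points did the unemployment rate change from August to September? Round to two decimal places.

August: labor force = 96,824 + 3,416 = 100,240; u = 3,416/100,240 = 3.41%.
September: labor force = 96,473 + 3,999 = 100,472; u = 3,999/100,472 = 3.98%.
Change = 3.98% − 3.41% = +0.57 pp.

The unemployment rate changed by +0.57 percentage points.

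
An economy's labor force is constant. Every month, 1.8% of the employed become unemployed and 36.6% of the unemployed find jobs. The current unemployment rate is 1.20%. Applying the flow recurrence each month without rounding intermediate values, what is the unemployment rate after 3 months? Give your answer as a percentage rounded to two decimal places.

Unemployment rate after three months ≈ 3.87%.

With a fixed labor force, u_{t+1} = u_t + s·(1−u_t) − f·u_t = u_t·(1−s−f) + s.
Here 1−s−f = 0.616 and s = 0.018.
u_1 = 0.012000 × 0.616 + 0.018 = 0.025392.
u_2 = 0.025392 × 0.616 + 0.018 = 0.033641.
u_3 = 0.033641 × 0.616 + 0.018 = 0.038723.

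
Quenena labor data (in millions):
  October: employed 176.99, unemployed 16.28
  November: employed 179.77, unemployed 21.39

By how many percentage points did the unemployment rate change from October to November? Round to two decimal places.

October: labor force = 176.99 + 16.28 = 193.27; u = 16.28/193.27 = 8.42%.
November: labor force = 179.77 + 21.39 = 201.16; u = 21.39/201.16 = 10.63%.
Change = 10.63% − 8.42% = +2.21 pp.

The unemployment rate changed by +2.21 percentage points.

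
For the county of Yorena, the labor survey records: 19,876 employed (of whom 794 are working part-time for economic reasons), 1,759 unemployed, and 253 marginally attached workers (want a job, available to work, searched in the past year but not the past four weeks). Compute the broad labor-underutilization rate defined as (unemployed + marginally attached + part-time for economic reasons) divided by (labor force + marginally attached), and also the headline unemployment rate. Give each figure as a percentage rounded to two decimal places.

Labor force = 19,876 + 1,759 = 21,635.
Numerator = 1,759 + 253 + 794 = 2,806.
Denominator = 21,635 + 253 = 21,888.
Broad rate = 2,806 / 21,888 = 12.82%.
Headline unemployment rate = 1,759 / 21,635 = 8.13%.

Broad underutilization rate ≈ 12.82%; headline unemployment rate ≈ 8.13%.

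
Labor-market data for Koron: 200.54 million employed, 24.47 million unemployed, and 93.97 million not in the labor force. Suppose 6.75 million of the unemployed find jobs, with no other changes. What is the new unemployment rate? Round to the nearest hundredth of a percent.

New unemployment rate ≈ 7.88%.

Initially, labor force = 200.54 + 24.47 = 225.01 million, so u = 24.47/225.01 = 10.88%.
After the change, unemployed falls and employed rises by 6.75; labor force unchanged → E = 207.29, U = 17.72, labor force = 225.01 million.
New unemployment rate = 17.72 / 225.01 = 7.88%.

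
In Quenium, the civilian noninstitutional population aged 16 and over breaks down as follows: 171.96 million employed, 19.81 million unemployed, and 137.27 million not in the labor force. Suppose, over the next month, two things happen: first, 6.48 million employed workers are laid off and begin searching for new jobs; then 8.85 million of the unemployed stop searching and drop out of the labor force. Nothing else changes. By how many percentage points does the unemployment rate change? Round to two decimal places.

Initially, labor force = 171.96 + 19.81 = 191.77 million, so u = 19.81/191.77 = 10.33%.
After the first change, employed falls and unemployed rises by 6.48; labor force unchanged → E = 165.48, U = 26.29, labor force = 191.77 million.
After the second change, unemployed and labor force both fall by 8.85 → E = 165.48, U = 17.44, labor force = 182.92 million.
New unemployment rate = 17.44 / 182.92 = 9.53%.
Change = 9.53% − 10.33% = −0.80 percentage points.

The unemployment rate changes by −0.80 percentage points.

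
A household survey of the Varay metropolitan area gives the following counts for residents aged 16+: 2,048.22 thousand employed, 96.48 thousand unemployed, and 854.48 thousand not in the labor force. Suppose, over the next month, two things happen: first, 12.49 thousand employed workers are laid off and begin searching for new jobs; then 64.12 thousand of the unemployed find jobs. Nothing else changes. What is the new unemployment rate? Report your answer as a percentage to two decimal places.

New unemployment rate ≈ 2.09%.

Initially, labor force = 2,048.22 + 96.48 = 2,144.70 thousand, so u = 96.48/2,144.70 = 4.50%.
After the first change, employed falls and unemployed rises by 12.49; labor force unchanged → E = 2,035.73, U = 108.97, labor force = 2,144.70 thousand.
After the second change, unemployed falls and employed rises by 64.12; labor force unchanged → E = 2,099.85, U = 44.85, labor force = 2,144.70 thousand.
New unemployment rate = 44.85 / 2,144.70 = 2.09%.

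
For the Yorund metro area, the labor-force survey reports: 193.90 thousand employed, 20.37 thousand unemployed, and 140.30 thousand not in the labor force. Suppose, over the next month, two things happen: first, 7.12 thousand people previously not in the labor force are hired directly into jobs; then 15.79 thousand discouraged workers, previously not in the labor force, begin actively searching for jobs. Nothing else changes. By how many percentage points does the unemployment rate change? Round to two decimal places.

Initially, labor force = 193.90 + 20.37 = 214.27 thousand, so u = 20.37/214.27 = 9.51%.
After the first change, employed and labor force both rise by 7.12; unemployed unchanged → E = 201.02, U = 20.37, labor force = 221.39 thousand.
After the second change, unemployed and labor force both rise by 15.79 → E = 201.02, U = 36.16, labor force = 237.18 thousand.
New unemployment rate = 36.16 / 237.18 = 15.25%.
Change = 15.25% − 9.51% = +5.74 percentage points.

The unemployment rate changes by +5.74 percentage points.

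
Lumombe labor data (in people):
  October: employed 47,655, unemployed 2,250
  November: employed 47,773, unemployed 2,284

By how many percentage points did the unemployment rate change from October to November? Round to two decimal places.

October: labor force = 47,655 + 2,250 = 49,905; u = 2,250/49,905 = 4.51%.
November: labor force = 47,773 + 2,284 = 50,057; u = 2,284/50,057 = 4.56%.
Change = 4.56% − 4.51% = +0.05 pp.

The unemployment rate changed by +0.05 percentage points.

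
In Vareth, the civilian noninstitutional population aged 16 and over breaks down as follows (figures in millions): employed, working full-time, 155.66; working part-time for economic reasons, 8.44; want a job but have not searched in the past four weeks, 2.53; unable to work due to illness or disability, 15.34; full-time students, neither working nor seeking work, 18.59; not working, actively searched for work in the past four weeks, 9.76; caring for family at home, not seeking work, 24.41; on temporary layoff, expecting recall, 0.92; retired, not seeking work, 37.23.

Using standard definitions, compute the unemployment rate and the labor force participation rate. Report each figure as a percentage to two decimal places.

Employed = 155.66 + 8.44 = 164.10 million (anyone who worked, including part-time for economic reasons, counts as employed).
Unemployed = 9.76 + 0.92 = 10.68 million (jobless and actively searching, or on temporary layoff).
Labor force = 164.10 + 10.68 = 174.78 million.
Not in labor force = 2.53 + 15.34 + 18.59 + 24.41 + 37.23 = 98.10 million (those not working and not actively searching are outside the labor force — including those who want a job but have given up searching).
Civilian working-age population = 174.78 + 98.10 = 272.88 million.
Unemployment rate = 10.68 / 174.78 = 6.11%.
Labor force participation rate = 174.78 / 272.88 = 64.05%.

Unemployment rate ≈ 6.11%; labor force participation rate ≈ 64.05%.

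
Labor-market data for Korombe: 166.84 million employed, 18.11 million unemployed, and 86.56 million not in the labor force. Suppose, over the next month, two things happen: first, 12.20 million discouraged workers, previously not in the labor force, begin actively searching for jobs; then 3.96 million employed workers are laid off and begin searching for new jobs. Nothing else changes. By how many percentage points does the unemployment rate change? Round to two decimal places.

Initially, labor force = 166.84 + 18.11 = 184.95 million, so u = 18.11/184.95 = 9.79%.
After the first change, unemployed and labor force both rise by 12.20 → E = 166.84, U = 30.31, labor force = 197.15 million.
After the second change, employed falls and unemployed rises by 3.96; labor force unchanged → E = 162.88, U = 34.27, labor force = 197.15 million.
New unemployment rate = 34.27 / 197.15 = 17.38%.
Change = 17.38% − 9.79% = +7.59 percentage points.

The unemployment rate changes by +7.59 percentage points.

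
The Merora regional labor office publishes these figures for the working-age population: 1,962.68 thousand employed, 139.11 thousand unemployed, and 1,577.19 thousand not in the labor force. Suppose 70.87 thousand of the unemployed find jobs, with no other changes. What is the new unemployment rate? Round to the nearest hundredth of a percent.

Initially, labor force = 1,962.68 + 139.11 = 2,101.79 thousand, so u = 139.11/2,101.79 = 6.62%.
After the change, unemployed falls and employed rises by 70.87; labor force unchanged → E = 2,033.55, U = 68.24, labor force = 2,101.79 thousand.
New unemployment rate = 68.24 / 2,101.79 = 3.25%.

New unemployment rate ≈ 3.25%.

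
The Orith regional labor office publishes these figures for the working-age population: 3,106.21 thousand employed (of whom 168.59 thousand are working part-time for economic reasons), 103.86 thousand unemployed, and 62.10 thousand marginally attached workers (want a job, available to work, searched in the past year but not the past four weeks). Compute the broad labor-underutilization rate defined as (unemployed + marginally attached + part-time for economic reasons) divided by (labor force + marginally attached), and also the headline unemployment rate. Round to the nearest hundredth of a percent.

Labor force = 3,106.21 + 103.86 = 3,210.07 thousand.
Numerator = 103.86 + 62.10 + 168.59 = 334.55 thousand.
Denominator = 3,210.07 + 62.10 = 3,272.17 thousand.
Broad rate = 334.55 / 3,272.17 = 10.22%.
Headline unemployment rate = 103.86 / 3,210.07 = 3.24%.

Broad underutilization rate ≈ 10.22%; headline unemployment rate ≈ 3.24%.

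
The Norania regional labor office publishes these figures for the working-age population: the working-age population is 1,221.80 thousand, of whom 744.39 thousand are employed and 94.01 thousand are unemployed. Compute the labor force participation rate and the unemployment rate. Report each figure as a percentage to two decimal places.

Labor force = employed + unemployed = 744.39 + 94.01 = 838.40 thousand.
Unemployment rate = 94.01 / 838.40 = 11.21%.
Labor force participation rate = 838.40 / 1,221.80 = 68.62%.

Labor force participation rate ≈ 68.62%; unemployment rate ≈ 11.21%.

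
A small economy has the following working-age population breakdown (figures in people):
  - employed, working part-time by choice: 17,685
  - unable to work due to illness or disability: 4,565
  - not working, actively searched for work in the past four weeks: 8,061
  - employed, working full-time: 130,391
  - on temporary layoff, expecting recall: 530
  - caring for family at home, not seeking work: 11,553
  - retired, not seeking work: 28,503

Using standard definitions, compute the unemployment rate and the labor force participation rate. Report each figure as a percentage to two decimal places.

Employed = 17,685 + 130,391 = 148,076.
Unemployed = 8,061 + 530 = 8,591 (jobless and actively searching, or on temporary layoff).
Labor force = 148,076 + 8,591 = 156,667.
Not in labor force = 4,565 + 11,553 + 28,503 = 44,621 (those not working and not actively searching are outside the labor force).
Civilian working-age population = 156,667 + 44,621 = 201,288.
Unemployment rate = 8,591 / 156,667 = 5.48%.
Labor force participation rate = 156,667 / 201,288 = 77.83%.

Unemployment rate ≈ 5.48%; labor force participation rate ≈ 77.83%.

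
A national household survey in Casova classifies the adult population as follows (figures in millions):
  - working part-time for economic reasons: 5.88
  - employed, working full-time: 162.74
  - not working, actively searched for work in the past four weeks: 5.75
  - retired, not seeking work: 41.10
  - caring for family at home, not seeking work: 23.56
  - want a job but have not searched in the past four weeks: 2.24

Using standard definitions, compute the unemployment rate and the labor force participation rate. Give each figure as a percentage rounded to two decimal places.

Employed = 5.88 + 162.74 = 168.62 million (anyone who worked, including part-time for economic reasons, counts as employed).
Unemployed = 5.75 million.
Labor force = 168.62 + 5.75 = 174.37 million.
Not in labor force = 41.10 + 23.56 + 2.24 = 66.90 million (those not working and not actively searching are outside the labor force — including those who want a job but have given up searching).
Civilian working-age population = 174.37 + 66.90 = 241.27 million.
Unemployment rate = 5.75 / 174.37 = 3.30%.
Labor force participation rate = 174.37 / 241.27 = 72.27%.

Unemployment rate ≈ 3.30%; labor force participation rate ≈ 72.27%.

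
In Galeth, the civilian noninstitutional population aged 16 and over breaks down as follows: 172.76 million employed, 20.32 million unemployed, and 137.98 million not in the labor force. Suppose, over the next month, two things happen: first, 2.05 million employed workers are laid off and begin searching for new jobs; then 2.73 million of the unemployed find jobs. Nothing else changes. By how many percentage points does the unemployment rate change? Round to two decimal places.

Initially, labor force = 172.76 + 20.32 = 193.08 million, so u = 20.32/193.08 = 10.52%.
After the first change, employed falls and unemployed rises by 2.05; labor force unchanged → E = 170.71, U = 22.37, labor force = 193.08 million.
After the second change, unemployed falls and employed rises by 2.73; labor force unchanged → E = 173.44, U = 19.64, labor force = 193.08 million.
New unemployment rate = 19.64 / 193.08 = 10.17%.
Change = 10.17% − 10.52% = −0.35 percentage points.

The unemployment rate changes by −0.35 percentage points.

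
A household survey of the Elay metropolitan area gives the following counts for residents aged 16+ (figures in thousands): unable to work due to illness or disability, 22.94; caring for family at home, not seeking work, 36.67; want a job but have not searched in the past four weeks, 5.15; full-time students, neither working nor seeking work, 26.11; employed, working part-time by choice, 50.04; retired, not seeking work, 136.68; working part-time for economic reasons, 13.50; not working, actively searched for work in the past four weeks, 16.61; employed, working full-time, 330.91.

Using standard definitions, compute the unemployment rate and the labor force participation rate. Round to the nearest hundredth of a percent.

Unemployment rate ≈ 4.04%; labor force participation rate ≈ 64.37%.

Employed = 50.04 + 13.50 + 330.91 = 394.45 thousand (anyone who worked, including part-time for economic reasons, counts as employed).
Unemployed = 16.61 thousand.
Labor force = 394.45 + 16.61 = 411.06 thousand.
Not in labor force = 22.94 + 36.67 + 5.15 + 26.11 + 136.68 = 227.55 thousand (those not working and not actively searching are outside the labor force — including those who want a job but have given up searching).
Civilian working-age population = 411.06 + 227.55 = 638.61 thousand.
Unemployment rate = 16.61 / 411.06 = 4.04%.
Labor force participation rate = 411.06 / 638.61 = 64.37%.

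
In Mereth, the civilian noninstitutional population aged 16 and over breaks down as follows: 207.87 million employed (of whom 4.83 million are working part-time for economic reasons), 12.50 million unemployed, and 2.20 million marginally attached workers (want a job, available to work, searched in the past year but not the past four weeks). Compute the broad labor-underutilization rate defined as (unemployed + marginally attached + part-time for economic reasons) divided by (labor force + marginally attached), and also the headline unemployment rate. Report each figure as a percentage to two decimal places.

Broad underutilization rate ≈ 8.77%; headline unemployment rate ≈ 5.67%.

Labor force = 207.87 + 12.50 = 220.37 million.
Numerator = 12.50 + 2.20 + 4.83 = 19.53 million.
Denominator = 220.37 + 2.20 = 222.57 million.
Broad rate = 19.53 / 222.57 = 8.77%.
Headline unemployment rate = 12.50 / 220.37 = 5.67%.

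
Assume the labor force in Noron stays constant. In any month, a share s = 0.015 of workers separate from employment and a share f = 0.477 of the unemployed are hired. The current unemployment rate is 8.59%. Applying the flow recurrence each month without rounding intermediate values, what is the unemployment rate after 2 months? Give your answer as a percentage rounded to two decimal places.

Unemployment rate after two months ≈ 4.48%.

With a fixed labor force, u_{t+1} = u_t + s·(1−u_t) − f·u_t = u_t·(1−s−f) + s.
Here 1−s−f = 0.508 and s = 0.015.
u_1 = 0.085900 × 0.508 + 0.015 = 0.058637.
u_2 = 0.058637 × 0.508 + 0.015 = 0.044788.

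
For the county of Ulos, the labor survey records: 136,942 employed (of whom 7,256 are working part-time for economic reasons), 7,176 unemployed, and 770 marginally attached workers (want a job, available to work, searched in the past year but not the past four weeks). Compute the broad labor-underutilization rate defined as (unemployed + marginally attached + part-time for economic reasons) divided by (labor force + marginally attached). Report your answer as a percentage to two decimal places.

Broad underutilization rate ≈ 10.49%.

Labor force = 136,942 + 7,176 = 144,118.
Numerator = 7,176 + 770 + 7,256 = 15,202.
Denominator = 144,118 + 770 = 144,888.
Broad rate = 15,202 / 144,888 = 10.49%.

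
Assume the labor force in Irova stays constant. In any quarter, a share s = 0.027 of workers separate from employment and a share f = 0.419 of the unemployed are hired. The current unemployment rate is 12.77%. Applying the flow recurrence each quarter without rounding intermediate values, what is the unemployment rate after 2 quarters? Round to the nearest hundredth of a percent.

With a fixed labor force, u_{t+1} = u_t + s·(1−u_t) − f·u_t = u_t·(1−s−f) + s.
Here 1−s−f = 0.554 and s = 0.027.
u_1 = 0.127700 × 0.554 + 0.027 = 0.097746.
u_2 = 0.097746 × 0.554 + 0.027 = 0.081151.

Unemployment rate after two quarters ≈ 8.12%.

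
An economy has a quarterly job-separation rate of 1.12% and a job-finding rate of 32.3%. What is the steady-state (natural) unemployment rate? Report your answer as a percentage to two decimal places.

Steady-state unemployment rate ≈ 3.35%.

At steady state the flows balance: s·E = f·U, so U/(E+U) = s/(s+f).
u* = 1.12 / (1.12 + 32.3) = 1.12 / 33.42 = 3.35%.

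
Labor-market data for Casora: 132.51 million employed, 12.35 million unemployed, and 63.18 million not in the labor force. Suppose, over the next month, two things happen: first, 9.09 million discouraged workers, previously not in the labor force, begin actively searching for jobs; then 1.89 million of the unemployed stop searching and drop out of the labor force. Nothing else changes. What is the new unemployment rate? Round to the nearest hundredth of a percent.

New unemployment rate ≈ 12.86%.

Initially, labor force = 132.51 + 12.35 = 144.86 million, so u = 12.35/144.86 = 8.53%.
After the first change, unemployed and labor force both rise by 9.09 → E = 132.51, U = 21.44, labor force = 153.95 million.
After the second change, unemployed and labor force both fall by 1.89 → E = 132.51, U = 19.55, labor force = 152.06 million.
New unemployment rate = 19.55 / 152.06 = 12.86%.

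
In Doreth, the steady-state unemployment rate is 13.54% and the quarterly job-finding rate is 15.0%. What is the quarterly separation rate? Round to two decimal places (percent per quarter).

From u* = s/(s+f): s = u·f/(1−u).
s = 0.1354 × 15.0 / (1 − 0.1354) = 2.0310 / 0.8646 ≈ 2.35% per quarter.

Separation rate ≈ 2.35% per quarter.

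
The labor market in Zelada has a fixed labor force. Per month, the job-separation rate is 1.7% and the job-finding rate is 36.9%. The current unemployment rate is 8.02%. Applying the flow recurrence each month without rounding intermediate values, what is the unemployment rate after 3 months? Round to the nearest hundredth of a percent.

With a fixed labor force, u_{t+1} = u_t + s·(1−u_t) − f·u_t = u_t·(1−s−f) + s.
Here 1−s−f = 0.614 and s = 0.017.
u_1 = 0.080200 × 0.614 + 0.017 = 0.066243.
u_2 = 0.066243 × 0.614 + 0.017 = 0.057673.
u_3 = 0.057673 × 0.614 + 0.017 = 0.052411.

Unemployment rate after three months ≈ 5.24%.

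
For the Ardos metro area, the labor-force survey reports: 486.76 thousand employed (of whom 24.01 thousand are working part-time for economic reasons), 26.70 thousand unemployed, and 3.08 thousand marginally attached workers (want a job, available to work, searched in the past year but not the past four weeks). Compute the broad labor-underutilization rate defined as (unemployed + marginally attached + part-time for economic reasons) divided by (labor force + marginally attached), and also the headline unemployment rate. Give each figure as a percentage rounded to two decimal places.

Broad underutilization rate ≈ 10.41%; headline unemployment rate ≈ 5.20%.

Labor force = 486.76 + 26.70 = 513.46 thousand.
Numerator = 26.70 + 3.08 + 24.01 = 53.79 thousand.
Denominator = 513.46 + 3.08 = 516.54 thousand.
Broad rate = 53.79 / 516.54 = 10.41%.
Headline unemployment rate = 26.70 / 513.46 = 5.20%.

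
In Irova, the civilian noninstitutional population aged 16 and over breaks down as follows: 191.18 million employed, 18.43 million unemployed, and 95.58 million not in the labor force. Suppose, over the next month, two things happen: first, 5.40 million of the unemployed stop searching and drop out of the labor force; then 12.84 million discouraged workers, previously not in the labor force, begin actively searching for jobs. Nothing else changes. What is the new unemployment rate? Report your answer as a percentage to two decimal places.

New unemployment rate ≈ 11.92%.

Initially, labor force = 191.18 + 18.43 = 209.61 million, so u = 18.43/209.61 = 8.79%.
After the first change, unemployed and labor force both fall by 5.40 → E = 191.18, U = 13.03, labor force = 204.21 million.
After the second change, unemployed and labor force both rise by 12.84 → E = 191.18, U = 25.87, labor force = 217.05 million.
New unemployment rate = 25.87 / 217.05 = 11.92%.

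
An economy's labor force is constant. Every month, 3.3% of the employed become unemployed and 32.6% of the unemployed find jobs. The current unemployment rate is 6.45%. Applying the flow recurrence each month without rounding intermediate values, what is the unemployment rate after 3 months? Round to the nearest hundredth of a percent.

With a fixed labor force, u_{t+1} = u_t + s·(1−u_t) − f·u_t = u_t·(1−s−f) + s.
Here 1−s−f = 0.641 and s = 0.033.
u_1 = 0.064500 × 0.641 + 0.033 = 0.074345.
u_2 = 0.074345 × 0.641 + 0.033 = 0.080655.
u_3 = 0.080655 × 0.641 + 0.033 = 0.084700.

Unemployment rate after three months ≈ 8.47%.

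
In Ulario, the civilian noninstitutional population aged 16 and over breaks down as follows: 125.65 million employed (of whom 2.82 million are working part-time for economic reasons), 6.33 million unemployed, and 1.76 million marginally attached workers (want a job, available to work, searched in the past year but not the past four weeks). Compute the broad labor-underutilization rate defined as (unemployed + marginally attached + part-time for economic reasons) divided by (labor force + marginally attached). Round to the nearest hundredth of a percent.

Broad underutilization rate ≈ 8.16%.

Labor force = 125.65 + 6.33 = 131.98 million.
Numerator = 6.33 + 1.76 + 2.82 = 10.91 million.
Denominator = 131.98 + 1.76 = 133.74 million.
Broad rate = 10.91 / 133.74 = 8.16%.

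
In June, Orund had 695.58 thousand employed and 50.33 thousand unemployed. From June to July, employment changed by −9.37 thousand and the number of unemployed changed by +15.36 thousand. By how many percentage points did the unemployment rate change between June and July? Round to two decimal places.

June: labor force = 695.58 + 50.33 = 745.91; u = 50.33/745.91 = 6.75%.
July: labor force = 686.21 + 65.69 = 751.90; u = 65.69/751.90 = 8.74%.
Change = 8.74% − 6.75% = +1.99 pp.

The unemployment rate changed by +1.99 percentage points.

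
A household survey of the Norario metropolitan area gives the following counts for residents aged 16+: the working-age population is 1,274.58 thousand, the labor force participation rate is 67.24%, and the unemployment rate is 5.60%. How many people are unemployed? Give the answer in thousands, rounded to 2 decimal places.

About 47.99 thousand are unemployed.

Labor force = 0.6724 × 1,274.58 = 857.03 thousand.
Unemployed = 0.0560 × 857.03 ≈ 47.99 thousand.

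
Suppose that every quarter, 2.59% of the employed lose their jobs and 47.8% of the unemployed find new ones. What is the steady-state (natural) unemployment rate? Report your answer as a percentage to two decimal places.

At steady state the flows balance: s·E = f·U, so U/(E+U) = s/(s+f).
u* = 2.59 / (2.59 + 47.8) = 2.59 / 50.39 = 5.14%.

Steady-state unemployment rate ≈ 5.14%.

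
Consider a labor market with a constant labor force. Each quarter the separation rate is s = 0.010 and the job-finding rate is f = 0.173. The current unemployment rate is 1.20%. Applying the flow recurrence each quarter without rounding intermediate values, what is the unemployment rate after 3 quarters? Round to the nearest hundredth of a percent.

Unemployment rate after three quarters ≈ 3.14%.

With a fixed labor force, u_{t+1} = u_t + s·(1−u_t) − f·u_t = u_t·(1−s−f) + s.
Here 1−s−f = 0.817 and s = 0.010.
u_1 = 0.012000 × 0.817 + 0.010 = 0.019804.
u_2 = 0.019804 × 0.817 + 0.010 = 0.026180.
u_3 = 0.026180 × 0.817 + 0.010 = 0.031389.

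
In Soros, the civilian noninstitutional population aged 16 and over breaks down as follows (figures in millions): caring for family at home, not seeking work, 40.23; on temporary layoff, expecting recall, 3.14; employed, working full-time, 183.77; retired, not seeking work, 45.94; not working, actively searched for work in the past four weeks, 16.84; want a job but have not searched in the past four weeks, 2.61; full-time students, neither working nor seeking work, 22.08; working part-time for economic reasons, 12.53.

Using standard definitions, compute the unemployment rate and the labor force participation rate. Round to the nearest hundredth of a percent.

Employed = 183.77 + 12.53 = 196.30 million (anyone who worked, including part-time for economic reasons, counts as employed).
Unemployed = 3.14 + 16.84 = 19.98 million (jobless and actively searching, or on temporary layoff).
Labor force = 196.30 + 19.98 = 216.28 million.
Not in labor force = 40.23 + 45.94 + 2.61 + 22.08 = 110.86 million (those not working and not actively searching are outside the labor force — including those who want a job but have given up searching).
Civilian working-age population = 216.28 + 110.86 = 327.14 million.
Unemployment rate = 19.98 / 216.28 = 9.24%.
Labor force participation rate = 216.28 / 327.14 = 66.11%.

Unemployment rate ≈ 9.24%; labor force participation rate ≈ 66.11%.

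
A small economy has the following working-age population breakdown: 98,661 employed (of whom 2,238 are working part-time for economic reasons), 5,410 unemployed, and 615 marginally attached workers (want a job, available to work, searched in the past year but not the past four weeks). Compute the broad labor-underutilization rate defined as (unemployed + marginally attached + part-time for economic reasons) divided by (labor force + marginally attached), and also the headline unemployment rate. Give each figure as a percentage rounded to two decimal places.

Broad underutilization rate ≈ 7.89%; headline unemployment rate ≈ 5.20%.

Labor force = 98,661 + 5,410 = 104,071.
Numerator = 5,410 + 615 + 2,238 = 8,263.
Denominator = 104,071 + 615 = 104,686.
Broad rate = 8,263 / 104,686 = 7.89%.
Headline unemployment rate = 5,410 / 104,071 = 5.20%.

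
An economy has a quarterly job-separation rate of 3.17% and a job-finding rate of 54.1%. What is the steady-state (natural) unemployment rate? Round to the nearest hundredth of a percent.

At steady state the flows balance: s·E = f·U, so U/(E+U) = s/(s+f).
u* = 3.17 / (3.17 + 54.1) = 3.17 / 57.27 = 5.54%.

Steady-state unemployment rate ≈ 5.54%.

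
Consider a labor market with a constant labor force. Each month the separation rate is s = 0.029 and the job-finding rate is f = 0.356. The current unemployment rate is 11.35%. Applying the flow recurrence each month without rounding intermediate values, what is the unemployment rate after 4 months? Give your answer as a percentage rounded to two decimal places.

With a fixed labor force, u_{t+1} = u_t + s·(1−u_t) − f·u_t = u_t·(1−s−f) + s.
Here 1−s−f = 0.615 and s = 0.029.
u_1 = 0.113500 × 0.615 + 0.029 = 0.098803.
u_2 = 0.098803 × 0.615 + 0.029 = 0.089764.
u_3 = 0.089764 × 0.615 + 0.029 = 0.084205.
u_4 = 0.084205 × 0.615 + 0.029 = 0.080786.

Unemployment rate after four months ≈ 8.08%.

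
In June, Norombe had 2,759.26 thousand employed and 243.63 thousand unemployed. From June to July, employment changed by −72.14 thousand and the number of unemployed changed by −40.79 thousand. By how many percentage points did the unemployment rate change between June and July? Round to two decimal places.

June: labor force = 2,759.26 + 243.63 = 3,002.89; u = 243.63/3,002.89 = 8.11%.
July: labor force = 2,687.12 + 202.84 = 2,889.96; u = 202.84/2,889.96 = 7.02%.
Change = 7.02% − 8.11% = −1.09 pp.

The unemployment rate changed by −1.09 percentage points.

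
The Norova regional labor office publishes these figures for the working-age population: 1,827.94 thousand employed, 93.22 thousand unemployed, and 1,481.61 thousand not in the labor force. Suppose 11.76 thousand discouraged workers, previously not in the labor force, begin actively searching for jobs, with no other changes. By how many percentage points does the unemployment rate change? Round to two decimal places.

The unemployment rate changes by +0.58 percentage points.

Initially, labor force = 1,827.94 + 93.22 = 1,921.16 thousand, so u = 93.22/1,921.16 = 4.85%.
After the change, unemployed and labor force both rise by 11.76 → E = 1,827.94, U = 104.98, labor force = 1,932.92 thousand.
New unemployment rate = 104.98 / 1,932.92 = 5.43%.
Change = 5.43% − 4.85% = +0.58 percentage points.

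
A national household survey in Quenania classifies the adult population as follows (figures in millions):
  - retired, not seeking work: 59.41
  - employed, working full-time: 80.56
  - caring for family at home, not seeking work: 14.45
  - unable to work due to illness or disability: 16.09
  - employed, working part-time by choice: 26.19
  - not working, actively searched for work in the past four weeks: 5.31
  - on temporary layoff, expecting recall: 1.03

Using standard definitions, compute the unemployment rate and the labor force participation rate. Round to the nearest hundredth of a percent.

Employed = 80.56 + 26.19 = 106.75 million.
Unemployed = 5.31 + 1.03 = 6.34 million (jobless and actively searching, or on temporary layoff).
Labor force = 106.75 + 6.34 = 113.09 million.
Not in labor force = 59.41 + 14.45 + 16.09 = 89.95 million (those not working and not actively searching are outside the labor force).
Civilian working-age population = 113.09 + 89.95 = 203.04 million.
Unemployment rate = 6.34 / 113.09 = 5.61%.
Labor force participation rate = 113.09 / 203.04 = 55.70%.

Unemployment rate ≈ 5.61%; labor force participation rate ≈ 55.70%.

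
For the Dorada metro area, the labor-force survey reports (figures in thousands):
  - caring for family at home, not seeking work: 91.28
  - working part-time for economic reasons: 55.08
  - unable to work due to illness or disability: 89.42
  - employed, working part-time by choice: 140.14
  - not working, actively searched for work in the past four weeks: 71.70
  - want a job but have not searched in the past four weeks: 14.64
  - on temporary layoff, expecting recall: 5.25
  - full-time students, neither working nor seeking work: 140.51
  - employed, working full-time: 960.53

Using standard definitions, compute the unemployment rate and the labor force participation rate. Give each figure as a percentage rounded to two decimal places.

Unemployment rate ≈ 6.24%; labor force participation rate ≈ 78.59%.

Employed = 55.08 + 140.14 + 960.53 = 1,155.75 thousand (anyone who worked, including part-time for economic reasons, counts as employed).
Unemployed = 71.70 + 5.25 = 76.95 thousand (jobless and actively searching, or on temporary layoff).
Labor force = 1,155.75 + 76.95 = 1,232.70 thousand.
Not in labor force = 91.28 + 89.42 + 14.64 + 140.51 = 335.85 thousand (those not working and not actively searching are outside the labor force — including those who want a job but have given up searching).
Civilian working-age population = 1,232.70 + 335.85 = 1,568.55 thousand.
Unemployment rate = 76.95 / 1,232.70 = 6.24%.
Labor force participation rate = 1,232.70 / 1,568.55 = 78.59%.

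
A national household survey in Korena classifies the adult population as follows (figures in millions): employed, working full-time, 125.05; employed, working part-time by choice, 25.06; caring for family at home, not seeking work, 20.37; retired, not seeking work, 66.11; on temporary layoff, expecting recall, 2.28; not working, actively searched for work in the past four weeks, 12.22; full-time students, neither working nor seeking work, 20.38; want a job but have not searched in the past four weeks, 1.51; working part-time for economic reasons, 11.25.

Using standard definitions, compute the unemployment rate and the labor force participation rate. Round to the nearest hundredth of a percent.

Employed = 125.05 + 25.06 + 11.25 = 161.36 million (anyone who worked, including part-time for economic reasons, counts as employed).
Unemployed = 2.28 + 12.22 = 14.50 million (jobless and actively searching, or on temporary layoff).
Labor force = 161.36 + 14.50 = 175.86 million.
Not in labor force = 20.37 + 66.11 + 20.38 + 1.51 = 108.37 million (those not working and not actively searching are outside the labor force — including those who want a job but have given up searching).
Civilian working-age population = 175.86 + 108.37 = 284.23 million.
Unemployment rate = 14.50 / 175.86 = 8.25%.
Labor force participation rate = 175.86 / 284.23 = 61.87%.

Unemployment rate ≈ 8.25%; labor force participation rate ≈ 61.87%.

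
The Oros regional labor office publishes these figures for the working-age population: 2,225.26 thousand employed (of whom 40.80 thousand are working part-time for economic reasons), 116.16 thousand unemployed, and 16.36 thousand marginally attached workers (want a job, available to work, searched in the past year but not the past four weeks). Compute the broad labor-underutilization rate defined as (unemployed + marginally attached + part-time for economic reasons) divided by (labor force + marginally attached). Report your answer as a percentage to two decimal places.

Labor force = 2,225.26 + 116.16 = 2,341.42 thousand.
Numerator = 116.16 + 16.36 + 40.80 = 173.32 thousand.
Denominator = 2,341.42 + 16.36 = 2,357.78 thousand.
Broad rate = 173.32 / 2,357.78 = 7.35%.

Broad underutilization rate ≈ 7.35%.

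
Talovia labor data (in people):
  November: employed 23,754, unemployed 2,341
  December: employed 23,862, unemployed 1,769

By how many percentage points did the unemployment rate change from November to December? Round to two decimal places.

The unemployment rate changed by −2.07 percentage points.

November: labor force = 23,754 + 2,341 = 26,095; u = 2,341/26,095 = 8.97%.
December: labor force = 23,862 + 1,769 = 25,631; u = 1,769/25,631 = 6.90%.
Change = 6.90% − 8.97% = −2.07 pp.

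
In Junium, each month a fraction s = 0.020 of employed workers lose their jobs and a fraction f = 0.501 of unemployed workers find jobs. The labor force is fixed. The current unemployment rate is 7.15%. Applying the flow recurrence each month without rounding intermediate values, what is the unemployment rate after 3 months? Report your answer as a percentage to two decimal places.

Unemployment rate after three months ≈ 4.20%.

With a fixed labor force, u_{t+1} = u_t + s·(1−u_t) − f·u_t = u_t·(1−s−f) + s.
Here 1−s−f = 0.479 and s = 0.020.
u_1 = 0.071500 × 0.479 + 0.020 = 0.054248.
u_2 = 0.054248 × 0.479 + 0.020 = 0.045985.
u_3 = 0.045985 × 0.479 + 0.020 = 0.042027.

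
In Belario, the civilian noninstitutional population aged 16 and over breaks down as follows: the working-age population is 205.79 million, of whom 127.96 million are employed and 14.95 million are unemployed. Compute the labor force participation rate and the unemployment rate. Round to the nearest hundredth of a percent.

Labor force = employed + unemployed = 127.96 + 14.95 = 142.91 million.
Unemployment rate = 14.95 / 142.91 = 10.46%.
Labor force participation rate = 142.91 / 205.79 = 69.44%.

Labor force participation rate ≈ 69.44%; unemployment rate ≈ 10.46%.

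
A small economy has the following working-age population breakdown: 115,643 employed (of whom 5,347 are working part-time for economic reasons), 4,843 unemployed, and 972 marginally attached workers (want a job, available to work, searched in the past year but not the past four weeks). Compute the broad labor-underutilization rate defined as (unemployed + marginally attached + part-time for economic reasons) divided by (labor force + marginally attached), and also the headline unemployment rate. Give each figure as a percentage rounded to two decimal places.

Labor force = 115,643 + 4,843 = 120,486.
Numerator = 4,843 + 972 + 5,347 = 11,162.
Denominator = 120,486 + 972 = 121,458.
Broad rate = 11,162 / 121,458 = 9.19%.
Headline unemployment rate = 4,843 / 120,486 = 4.02%.

Broad underutilization rate ≈ 9.19%; headline unemployment rate ≈ 4.02%.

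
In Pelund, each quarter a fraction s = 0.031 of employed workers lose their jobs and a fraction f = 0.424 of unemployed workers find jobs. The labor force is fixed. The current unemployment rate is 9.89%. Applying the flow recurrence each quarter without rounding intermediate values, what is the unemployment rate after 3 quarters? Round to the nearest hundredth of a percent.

Unemployment rate after three quarters ≈ 7.31%.

With a fixed labor force, u_{t+1} = u_t + s·(1−u_t) − f·u_t = u_t·(1−s−f) + s.
Here 1−s−f = 0.545 and s = 0.031.
u_1 = 0.098900 × 0.545 + 0.031 = 0.084901.
u_2 = 0.084901 × 0.545 + 0.031 = 0.077271.
u_3 = 0.077271 × 0.545 + 0.031 = 0.073113.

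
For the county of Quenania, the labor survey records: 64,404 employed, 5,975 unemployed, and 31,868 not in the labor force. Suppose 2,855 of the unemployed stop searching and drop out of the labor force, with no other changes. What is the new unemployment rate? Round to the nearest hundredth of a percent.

New unemployment rate ≈ 4.62%.

Initially, labor force = 64,404 + 5,975 = 70,379, so u = 5,975/70,379 = 8.49%.
After the change, unemployed and labor force both fall by 2,855 → E = 64,404, U = 3,120, labor force = 67,524.
New unemployment rate = 3,120 / 67,524 = 4.62%.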